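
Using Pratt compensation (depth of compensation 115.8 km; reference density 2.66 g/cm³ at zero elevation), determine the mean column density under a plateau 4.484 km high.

2.56 g/cm³

Pratt balance: ρ_ref D = ρ (D + h).
ρ = ρ_ref D/(D + h) = 2.66 × 115.8 km/(115.8 km + 4.484 km) = 2.56 g/cm³.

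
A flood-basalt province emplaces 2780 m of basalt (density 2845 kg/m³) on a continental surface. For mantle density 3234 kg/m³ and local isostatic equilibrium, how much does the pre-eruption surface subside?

Subaerial loading: s = t ρ_load / ρ_m.
s = 2780 m × 2845/3234 = 2450 m.

2450 m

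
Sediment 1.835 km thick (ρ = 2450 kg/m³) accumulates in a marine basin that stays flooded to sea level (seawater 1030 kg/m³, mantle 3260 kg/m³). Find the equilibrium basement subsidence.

1.17 km

Submarine loading: the sediment displaces seawater, and the subsidence is in turn flooded, so s (ρ_m − ρ_w) = t (ρ_sed − ρ_w).
s = 1.835 km × (2450 − 1030) / (3260 − 1030) = 1.17 km.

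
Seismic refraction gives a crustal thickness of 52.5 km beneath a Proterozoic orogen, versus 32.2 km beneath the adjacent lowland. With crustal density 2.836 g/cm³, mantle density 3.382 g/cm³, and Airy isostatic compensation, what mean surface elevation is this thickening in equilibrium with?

3.28 km

Excess crust Δ = 52.5 km − 32.2 km = 20.3 km, split between elevation h and root r with h + r = Δ.
Airy balance ρ_c h = (ρ_m − ρ_c) r gives r = h ρ_c/(ρ_m − ρ_c), so h (1 + ρ_c/(ρ_m − ρ_c)) = Δ, i.e. h = Δ (ρ_m − ρ_c)/ρ_m.
h = 20.3 km × 0.546/3.382 = 3.28 km.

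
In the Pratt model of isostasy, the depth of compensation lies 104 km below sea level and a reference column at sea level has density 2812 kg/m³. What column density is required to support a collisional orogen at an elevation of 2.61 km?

2740 kg/m³

Pratt balance: ρ_ref D = ρ (D + h).
ρ = ρ_ref D/(D + h) = 2812 × 104 km/(104 km + 2.61 km) = 2740 kg/m³.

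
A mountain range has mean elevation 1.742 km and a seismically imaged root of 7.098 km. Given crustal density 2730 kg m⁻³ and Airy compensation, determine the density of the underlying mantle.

3400 kg m⁻³

Airy balance: ρ_c h = (ρ_m − ρ_c) r → ρ_m = ρ_c (1 + h/r).
ρ_m = 2730 × (1 + 1.742 km/7.098 km) = 3400 kg m⁻³.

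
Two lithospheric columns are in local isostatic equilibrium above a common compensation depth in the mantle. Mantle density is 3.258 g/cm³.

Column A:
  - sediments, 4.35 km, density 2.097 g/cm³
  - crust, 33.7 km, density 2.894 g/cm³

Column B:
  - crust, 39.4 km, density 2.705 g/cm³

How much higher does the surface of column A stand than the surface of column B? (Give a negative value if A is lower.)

For any compensation level in the mantle, the mantle terms cancel and isostasy reduces to e = (Σt_A − Σt_B) − (Σ(ρt)_A − Σ(ρt)_B) / ρ_m.
Σt_A = 38.05 km; Σt_B = 39.4 km; Σ(ρt)_A = 106.64975; Σ(ρt)_B = 106.577 (in km·g/cm³).
e = (38.05 − 39.4) − (106.64975 − 106.577) / 3.258 = −1.37 km.

−1.37 km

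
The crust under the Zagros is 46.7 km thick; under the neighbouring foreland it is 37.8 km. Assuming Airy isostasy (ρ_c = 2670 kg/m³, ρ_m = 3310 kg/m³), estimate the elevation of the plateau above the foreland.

Excess crust Δ = 46.7 km − 37.8 km = 8.9 km, split between elevation h and root r with h + r = Δ.
Airy balance ρ_c h = (ρ_m − ρ_c) r gives r = h ρ_c/(ρ_m − ρ_c), so h (1 + ρ_c/(ρ_m − ρ_c)) = Δ, i.e. h = Δ (ρ_m − ρ_c)/ρ_m.
h = 8.9 km × 640/3310 = 1.72 km.

1.72 km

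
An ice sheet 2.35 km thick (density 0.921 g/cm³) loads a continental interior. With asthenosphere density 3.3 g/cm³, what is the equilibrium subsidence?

0.656 km

Equating mass per unit area of the two columns: the ice load ρ_ice t is balanced by mantle displaced below, ρ_m s.
s = t ρ_ice / ρ_m = 2.35 km × 0.921/3.3 = 0.656 km.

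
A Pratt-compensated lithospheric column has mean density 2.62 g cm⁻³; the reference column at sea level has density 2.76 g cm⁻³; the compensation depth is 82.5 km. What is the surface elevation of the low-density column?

ρ_ref D = ρ (D + h) → h = D (ρ_ref − ρ)/ρ.
h = 82.5 km × (2.76 − 2.62)/2.62 = 4.41 km.

4.41 km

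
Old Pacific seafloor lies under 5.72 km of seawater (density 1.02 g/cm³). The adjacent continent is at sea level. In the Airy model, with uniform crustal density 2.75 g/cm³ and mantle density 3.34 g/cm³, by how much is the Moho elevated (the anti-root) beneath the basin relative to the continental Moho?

16.8 km

By Archimedes' principle applied to the lithosphere: replacing crust with seawater at the top is compensated by replacing crust with mantle at the base: d (ρ_c − ρ_w) = a (ρ_m − ρ_c).
a = d (ρ_c − ρ_w)/(ρ_m − ρ_c) = 5.72 km × 1.73/0.59 = 16.8 km.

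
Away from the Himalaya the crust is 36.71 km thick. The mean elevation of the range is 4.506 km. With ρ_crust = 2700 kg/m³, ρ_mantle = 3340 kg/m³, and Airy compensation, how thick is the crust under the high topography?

60.2 km

Root depth r = h ρ_c / (ρ_m − ρ_c) = 4.506 km × 2700 / 640 = 19.01 km.
Total thickness = T + h + r = 36.71 km + 4.506 km + 19.01 km = 60.2 km.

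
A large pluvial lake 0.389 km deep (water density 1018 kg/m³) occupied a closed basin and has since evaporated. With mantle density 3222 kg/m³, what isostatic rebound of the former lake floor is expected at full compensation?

0.123 km

u = d ρ_w/ρ_m = 0.389 km × 1018/3222 = 0.123 km.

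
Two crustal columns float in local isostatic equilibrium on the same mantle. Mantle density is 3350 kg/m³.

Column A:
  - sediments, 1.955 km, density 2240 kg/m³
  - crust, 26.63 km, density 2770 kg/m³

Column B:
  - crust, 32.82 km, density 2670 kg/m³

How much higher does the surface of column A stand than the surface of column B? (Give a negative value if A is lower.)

For any compensation level in the mantle, the mantle terms cancel and isostasy reduces to e = (Σt_A − Σt_B) − (Σ(ρt)_A − Σ(ρt)_B) / ρ_m.
Σt_A = 28.585 km; Σt_B = 32.82 km; Σ(ρt)_A = 78144.3; Σ(ρt)_B = 87629.4 (in km·kg/m³).
e = (28.585 − 32.82) − (78144.3 − 87629.4) / 3350 = −1.4 km.

−1.4 km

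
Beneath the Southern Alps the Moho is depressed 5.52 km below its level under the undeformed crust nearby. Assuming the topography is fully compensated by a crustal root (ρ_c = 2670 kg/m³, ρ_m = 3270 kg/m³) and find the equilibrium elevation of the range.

Equating mass per unit area of the two columns: ρ_c h = (ρ_m − ρ_c) r.
h = r (ρ_m − ρ_c) / ρ_c = 5.52 km × (3270 − 2670) / 2670 = 1.24 km.

1.24 km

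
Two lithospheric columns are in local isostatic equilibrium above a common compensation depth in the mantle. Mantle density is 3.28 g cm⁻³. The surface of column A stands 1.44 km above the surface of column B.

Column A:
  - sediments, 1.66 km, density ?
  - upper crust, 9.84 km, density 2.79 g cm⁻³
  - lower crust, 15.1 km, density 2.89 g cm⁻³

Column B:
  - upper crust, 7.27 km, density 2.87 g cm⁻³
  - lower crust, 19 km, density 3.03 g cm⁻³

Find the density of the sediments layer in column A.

Take the compensation level at the base of the deeper column (depth z_c below the surface of column A) and equate Σ ρ_i t_i down to z_c; mantle fills any gap and the z_c terms cancel.
Column A: 1.66×ρ + 9.84×2.79 + 15.1×2.89 + (z_c − 26.6)×3.28
Column B: 1.44×0 + 7.27×2.87 + 19×3.03 + (z_c − 1.44 − 26.27)×3.28
The z_c×3.28 term appears on both sides and cancels. Collect the known terms of each column as K = Σ(ρt)_known − 3.28 × (depth of known layers): K_A = 71.0926 − 3.28×26.6 = −16.1554; K_B = 78.4349 − 3.28×(1.44 + 26.27) = −12.4539.
Balance: K_A + 1.66×ρ = K_B, so ρ = (K_B − K_A)/1.66 = 3.7015/1.66 = 2.23 g cm⁻³.

2.23 g cm⁻³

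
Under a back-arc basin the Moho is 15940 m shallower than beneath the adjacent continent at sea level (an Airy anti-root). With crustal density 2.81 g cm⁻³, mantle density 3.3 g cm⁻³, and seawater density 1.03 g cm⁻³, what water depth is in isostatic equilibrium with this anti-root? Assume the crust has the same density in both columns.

Replacing a thickness d of crust by seawater at the top must be balanced by replacing crust with mantle at the base: d (ρ_c − ρ_w) = a (ρ_m − ρ_c).
d = a (ρ_m − ρ_c)/(ρ_c − ρ_w) = 15940 m × 0.49/1.78 = 4390 m.

4390 m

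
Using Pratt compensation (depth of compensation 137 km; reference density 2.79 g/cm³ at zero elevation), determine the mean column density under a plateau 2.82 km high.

2.73 g/cm³

Pratt balance: ρ_ref D = ρ (D + h).
ρ = ρ_ref D/(D + h) = 2.79 × 137 km/(137 km + 2.82 km) = 2.73 g/cm³.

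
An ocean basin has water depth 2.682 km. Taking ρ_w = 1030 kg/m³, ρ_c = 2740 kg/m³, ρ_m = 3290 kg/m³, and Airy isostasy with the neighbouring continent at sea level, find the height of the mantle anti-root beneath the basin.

In Airy isostatic equilibrium: replacing crust with seawater at the top is compensated by replacing crust with mantle at the base: d (ρ_c − ρ_w) = a (ρ_m − ρ_c).
a = d (ρ_c − ρ_w)/(ρ_m − ρ_c) = 2.682 km × 1710/550 = 8.34 km.

8.34 km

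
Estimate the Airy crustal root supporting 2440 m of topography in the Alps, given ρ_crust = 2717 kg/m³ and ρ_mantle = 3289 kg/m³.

For local isostatic compensation: the weight of the topography is balanced by the buoyancy of the root, ρ_c h = (ρ_m − ρ_c) r.
r = h · ρ_c / (ρ_m − ρ_c) = 2440 m × 2717 / (3289 − 2717) = 11600 m.

11600 m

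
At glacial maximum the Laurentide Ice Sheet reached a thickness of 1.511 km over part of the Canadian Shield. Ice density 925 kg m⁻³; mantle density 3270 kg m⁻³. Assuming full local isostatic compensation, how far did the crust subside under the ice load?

Equating mass per unit area of the two columns: the ice load ρ_ice t is balanced by mantle displaced below, ρ_m s.
s = t ρ_ice / ρ_m = 1.511 km × 925/3270 = 0.427 km.

0.427 km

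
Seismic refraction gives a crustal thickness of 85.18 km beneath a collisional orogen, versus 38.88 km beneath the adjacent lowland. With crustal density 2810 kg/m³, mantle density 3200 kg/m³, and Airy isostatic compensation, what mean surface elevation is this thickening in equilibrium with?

Excess crust Δ = 85.18 km − 38.88 km = 46.3 km, split between elevation h and root r with h + r = Δ.
Airy balance ρ_c h = (ρ_m − ρ_c) r gives r = h ρ_c/(ρ_m − ρ_c), so h (1 + ρ_c/(ρ_m − ρ_c)) = Δ, i.e. h = Δ (ρ_m − ρ_c)/ρ_m.
h = 46.3 km × 390/3200 = 5.64 km.

5.64 km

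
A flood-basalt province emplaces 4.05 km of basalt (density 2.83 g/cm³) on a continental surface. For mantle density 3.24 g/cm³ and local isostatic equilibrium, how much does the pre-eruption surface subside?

Subaerial loading: s = t ρ_load / ρ_m.
s = 4.05 km × 2.83/3.24 = 3.54 km.

3.54 km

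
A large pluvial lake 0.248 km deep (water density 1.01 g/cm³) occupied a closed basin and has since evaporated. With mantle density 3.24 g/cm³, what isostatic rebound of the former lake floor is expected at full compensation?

0.0773 km

u = d ρ_w/ρ_m = 0.248 km × 1.01/3.24 = 0.0773 km.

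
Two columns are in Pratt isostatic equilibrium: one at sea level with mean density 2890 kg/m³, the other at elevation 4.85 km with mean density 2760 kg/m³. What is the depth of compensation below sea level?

103 km

ρ_ref D = ρ (D + h) → D (ρ_ref − ρ) = ρ h.
D = ρ h/(ρ_ref − ρ) = 2760 × 4.85 km/(2890 − 2760) = 103 km.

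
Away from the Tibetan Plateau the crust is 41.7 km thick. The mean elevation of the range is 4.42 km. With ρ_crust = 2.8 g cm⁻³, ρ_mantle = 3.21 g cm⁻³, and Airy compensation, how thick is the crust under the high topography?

Root depth r = h ρ_c / (ρ_m − ρ_c) = 4.42 km × 2.8 / 0.41 = 30.19 km.
Total thickness = T + h + r = 41.7 km + 4.42 km + 30.19 km = 76.3 km.

76.3 km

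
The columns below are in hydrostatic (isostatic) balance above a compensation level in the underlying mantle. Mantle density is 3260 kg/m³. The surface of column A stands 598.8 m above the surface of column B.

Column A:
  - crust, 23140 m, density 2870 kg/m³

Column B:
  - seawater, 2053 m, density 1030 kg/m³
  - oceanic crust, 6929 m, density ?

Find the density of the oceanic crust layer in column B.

2900 kg/m³

Take the compensation level at the base of the deeper column (depth z_c below the surface of column A) and equate Σ ρ_i t_i down to z_c; mantle fills any gap and the z_c terms cancel.
Column A: 23140×2870 + (z_c − 23140)×3260
Column B: 598.8×0 + 2053×1030 + 6929×ρ + (z_c − 598.8 − 8982)×3260
The z_c×3260 term appears on both sides and cancels. Collect the known terms of each column as K = Σ(ρt)_known − 3260 × (depth of known layers): K_A = 66411800 − 3260×23140 = −9024600; K_B = 2114590 − 3260×(598.8 + 8982) = −29118818.
Balance: K_A = K_B + 6929×ρ, so ρ = (K_A − K_B)/6929 = 20094200/6929 = 2900 kg/m³.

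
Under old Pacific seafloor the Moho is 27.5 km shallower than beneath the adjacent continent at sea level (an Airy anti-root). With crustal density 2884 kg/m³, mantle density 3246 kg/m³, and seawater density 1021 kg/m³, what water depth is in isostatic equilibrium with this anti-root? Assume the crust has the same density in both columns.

5.34 km

Replacing a thickness d of crust by seawater at the top must be balanced by replacing crust with mantle at the base: d (ρ_c − ρ_w) = a (ρ_m − ρ_c).
d = a (ρ_m − ρ_c)/(ρ_c − ρ_w) = 27.5 km × 362/1863 = 5.34 km.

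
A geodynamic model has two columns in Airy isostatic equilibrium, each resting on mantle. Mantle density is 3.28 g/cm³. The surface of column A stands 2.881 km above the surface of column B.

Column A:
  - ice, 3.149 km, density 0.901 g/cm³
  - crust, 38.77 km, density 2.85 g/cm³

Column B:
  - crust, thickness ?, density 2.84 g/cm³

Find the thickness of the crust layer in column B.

33.4 km

Take the compensation level at the base of the deeper column (depth z_c below the surface of column A) and equate Σ ρ_i t_i down to z_c; mantle fills any gap and the z_c terms cancel.
Column A: 3.149×0.901 + 38.77×2.85 + (z_c − 41.919)×3.28
Column B: 2.881×0 + x×2.84 + (z_c − 2.881 − 0 − x)×3.28
The z_c×3.28 term appears on both sides and cancels. Collect the known terms of each column as K = Σ(ρt)_known − 3.28 × (depth of known layers): K_A = 113.331749 − 3.28×41.919 = −24.162571; K_B = 0 − 3.28×(2.881 + 0) = −9.44968.
Balance: K_A = K_B − x×(3.28 − 2.84), so x = (K_B − K_A)/(3.28 − 2.84) = 14.7129/0.44 = 33.4 km.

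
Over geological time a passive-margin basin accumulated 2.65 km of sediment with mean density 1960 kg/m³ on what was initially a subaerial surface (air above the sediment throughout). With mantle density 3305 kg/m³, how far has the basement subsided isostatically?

1.57 km

Subaerial load: s = t ρ_sed / ρ_m = 2.65 km × 1960/3305 = 1.57 km.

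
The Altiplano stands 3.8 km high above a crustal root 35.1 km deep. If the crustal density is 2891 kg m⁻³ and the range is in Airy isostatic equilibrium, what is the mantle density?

3200 kg m⁻³

Airy balance: ρ_c h = (ρ_m − ρ_c) r → ρ_m = ρ_c (1 + h/r).
ρ_m = 2891 × (1 + 3.8 km/35.1 km) = 3200 kg m⁻³.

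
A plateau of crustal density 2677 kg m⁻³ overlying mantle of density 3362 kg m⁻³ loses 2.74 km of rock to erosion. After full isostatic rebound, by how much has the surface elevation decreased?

Rebound u = e ρ_c/ρ_m = 2.74 km × 2677/3362 = 2.182 km.
Net surface drop = e − u = 2.74 km − 2.182 km = e (ρ_m − ρ_c)/ρ_m = 0.558 km.

0.558 km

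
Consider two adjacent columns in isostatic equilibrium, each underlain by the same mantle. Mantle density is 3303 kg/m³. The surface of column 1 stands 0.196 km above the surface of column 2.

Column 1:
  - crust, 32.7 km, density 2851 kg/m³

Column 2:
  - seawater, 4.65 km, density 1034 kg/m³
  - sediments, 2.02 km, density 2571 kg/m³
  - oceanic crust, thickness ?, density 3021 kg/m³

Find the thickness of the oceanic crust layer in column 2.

7.46 km

Take the compensation level at the base of the deeper column (depth z_c below the surface of column 1) and equate Σ ρ_i t_i down to z_c; mantle fills any gap and the z_c terms cancel.
Column 1: 32.7×2851 + (z_c − 32.7)×3303
Column 2: 0.196×0 + 4.65×1034 + 2.02×2571 + x×3021 + (z_c − 0.196 − 6.67 − x)×3303
The z_c×3303 term appears on both sides and cancels. Collect the known terms of each column as K = Σ(ρt)_known − 3303 × (depth of known layers): K_1 = 93227.7 − 3303×32.7 = −14780.4; K_2 = 10001.52 − 3303×(0.196 + 6.67) = −12676.878.
Balance: K_1 = K_2 − x×(3303 − 3021), so x = (K_2 − K_1)/(3303 − 3021) = 2103.52/282 = 7.46 km.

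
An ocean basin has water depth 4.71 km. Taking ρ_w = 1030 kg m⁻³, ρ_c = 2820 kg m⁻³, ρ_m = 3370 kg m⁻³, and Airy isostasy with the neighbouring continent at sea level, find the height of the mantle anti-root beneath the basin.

Equating mass per unit area of the two columns: replacing crust with seawater at the top is compensated by replacing crust with mantle at the base: d (ρ_c − ρ_w) = a (ρ_m − ρ_c).
a = d (ρ_c − ρ_w)/(ρ_m − ρ_c) = 4.71 km × 1790/550 = 15.3 km.

15.3 km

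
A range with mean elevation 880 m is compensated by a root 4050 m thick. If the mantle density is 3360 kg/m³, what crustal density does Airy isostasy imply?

2760 kg/m³

ρ_c h = (ρ_m − ρ_c) r → ρ_c (h + r) = ρ_m r → ρ_c = ρ_m r / (h + r).
ρ_c = 3360 × 4050 m / (880 m + 4050 m) = 2760 kg/m³.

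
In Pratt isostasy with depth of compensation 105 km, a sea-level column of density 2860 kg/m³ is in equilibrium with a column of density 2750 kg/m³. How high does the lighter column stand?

4.2 km

ρ_ref D = ρ (D + h) → h = D (ρ_ref − ρ)/ρ.
h = 105 km × (2860 − 2750)/2750 = 4.2 km.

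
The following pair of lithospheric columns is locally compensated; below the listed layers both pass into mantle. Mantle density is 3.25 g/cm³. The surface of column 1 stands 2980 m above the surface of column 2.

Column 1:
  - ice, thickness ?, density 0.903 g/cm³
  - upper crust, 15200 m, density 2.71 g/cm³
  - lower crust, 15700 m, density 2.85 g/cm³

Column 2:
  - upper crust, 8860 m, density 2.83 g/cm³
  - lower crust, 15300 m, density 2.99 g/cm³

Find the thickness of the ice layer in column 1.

1230 m

Take the compensation level at the base of the deeper column (depth z_c below the surface of column 1) and equate Σ ρ_i t_i down to z_c; mantle fills any gap and the z_c terms cancel.
Column 1: x×0.903 + 15200×2.71 + 15700×2.85 + (z_c − 30900 − x)×3.25
Column 2: 2980×0 + 8860×2.83 + 15300×2.99 + (z_c − 2980 − 24160)×3.25
The z_c×3.25 term appears on both sides and cancels. Collect the known terms of each column as K = Σ(ρt)_known − 3.25 × (depth of known layers): K_1 = 85937 − 3.25×30900 = −14488; K_2 = 70820.8 − 3.25×(2980 + 24160) = −17384.2.
Balance: K_1 − x×(3.25 − 0.903) = K_2, so x = (K_1 − K_2)/(3.25 − 0.903) = 2896.2/2.347 = 1230 m.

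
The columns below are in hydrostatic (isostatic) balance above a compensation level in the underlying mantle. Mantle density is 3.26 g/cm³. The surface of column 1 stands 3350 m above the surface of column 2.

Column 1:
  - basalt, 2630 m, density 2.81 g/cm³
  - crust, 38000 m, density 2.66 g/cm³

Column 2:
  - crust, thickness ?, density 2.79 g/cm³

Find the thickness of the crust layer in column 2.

Take the compensation level at the base of the deeper column (depth z_c below the surface of column 1) and equate Σ ρ_i t_i down to z_c; mantle fills any gap and the z_c terms cancel.
Column 1: 2630×2.81 + 38000×2.66 + (z_c − 40630)×3.26
Column 2: 3350×0 + x×2.79 + (z_c − 3350 − 0 − x)×3.26
The z_c×3.26 term appears on both sides and cancels. Collect the known terms of each column as K = Σ(ρt)_known − 3.26 × (depth of known layers): K_1 = 108470.3 − 3.26×40630 = −23983.5; K_2 = 0 − 3.26×(3350 + 0) = −10921.
Balance: K_1 = K_2 − x×(3.26 − 2.79), so x = (K_2 − K_1)/(3.26 − 2.79) = 13062.5/0.47 = 27800 m.

27800 m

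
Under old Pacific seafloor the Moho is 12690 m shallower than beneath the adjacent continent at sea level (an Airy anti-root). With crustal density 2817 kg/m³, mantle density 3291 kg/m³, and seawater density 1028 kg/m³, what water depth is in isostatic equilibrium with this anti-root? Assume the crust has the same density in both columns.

3360 m

Replacing a thickness d of crust by seawater at the top must be balanced by replacing crust with mantle at the base: d (ρ_c − ρ_w) = a (ρ_m − ρ_c).
d = a (ρ_m − ρ_c)/(ρ_c − ρ_w) = 12690 m × 474/1789 = 3360 m.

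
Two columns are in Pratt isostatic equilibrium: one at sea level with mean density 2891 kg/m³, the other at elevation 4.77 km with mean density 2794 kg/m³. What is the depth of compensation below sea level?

ρ_ref D = ρ (D + h) → D (ρ_ref − ρ) = ρ h.
D = ρ h/(ρ_ref − ρ) = 2794 × 4.77 km/(2891 − 2794) = 137 km.

137 km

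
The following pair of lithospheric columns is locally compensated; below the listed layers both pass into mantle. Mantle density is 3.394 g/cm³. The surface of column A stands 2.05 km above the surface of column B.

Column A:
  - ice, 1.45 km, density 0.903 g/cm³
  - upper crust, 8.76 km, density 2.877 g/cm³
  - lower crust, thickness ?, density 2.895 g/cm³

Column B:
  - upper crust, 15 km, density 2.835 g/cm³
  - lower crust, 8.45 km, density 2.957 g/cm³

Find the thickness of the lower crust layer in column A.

21.8 km

Take the compensation level at the base of the deeper column (depth z_c below the surface of column A) and equate Σ ρ_i t_i down to z_c; mantle fills any gap and the z_c terms cancel.
Column A: 1.45×0.903 + 8.76×2.877 + x×2.895 + (z_c − 10.21 − x)×3.394
Column B: 2.05×0 + 15×2.835 + 8.45×2.957 + (z_c − 2.05 − 23.45)×3.394
The z_c×3.394 term appears on both sides and cancels. Collect the known terms of each column as K = Σ(ρt)_known − 3.394 × (depth of known layers): K_A = 26.51187 − 3.394×10.21 = −8.14087; K_B = 67.51165 − 3.394×(2.05 + 23.45) = −19.03535.
Balance: K_A − x×(3.394 − 2.895) = K_B, so x = (K_A − K_B)/(3.394 − 2.895) = 10.8945/0.499 = 21.8 km.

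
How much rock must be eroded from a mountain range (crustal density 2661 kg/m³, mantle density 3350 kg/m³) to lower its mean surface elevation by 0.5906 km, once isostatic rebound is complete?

Net drop Δ = e − u = e − e ρ_c/ρ_m = e (ρ_m − ρ_c)/ρ_m.
e = Δ ρ_m/(ρ_m − ρ_c) = 0.5906 km × 3350/689 = 2.87 km.

2.87 km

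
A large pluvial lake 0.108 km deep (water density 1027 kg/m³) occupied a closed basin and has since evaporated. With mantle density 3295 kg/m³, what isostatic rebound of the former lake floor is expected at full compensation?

u = d ρ_w/ρ_m = 0.108 km × 1027/3295 = 0.0337 km.

0.0337 km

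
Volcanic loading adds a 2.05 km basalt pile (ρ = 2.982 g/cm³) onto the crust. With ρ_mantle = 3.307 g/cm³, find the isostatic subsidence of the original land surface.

Subaerial loading: s = t ρ_load / ρ_m.
s = 2.05 km × 2.982/3.307 = 1.85 km.

1.85 km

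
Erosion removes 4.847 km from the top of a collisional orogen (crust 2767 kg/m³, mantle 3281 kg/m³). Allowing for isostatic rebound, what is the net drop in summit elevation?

0.759 km

Rebound u = e ρ_c/ρ_m = 4.847 km × 2767/3281 = 4.088 km.
Net surface drop = e − u = 4.847 km − 4.088 km = e (ρ_m − ρ_c)/ρ_m = 0.759 km.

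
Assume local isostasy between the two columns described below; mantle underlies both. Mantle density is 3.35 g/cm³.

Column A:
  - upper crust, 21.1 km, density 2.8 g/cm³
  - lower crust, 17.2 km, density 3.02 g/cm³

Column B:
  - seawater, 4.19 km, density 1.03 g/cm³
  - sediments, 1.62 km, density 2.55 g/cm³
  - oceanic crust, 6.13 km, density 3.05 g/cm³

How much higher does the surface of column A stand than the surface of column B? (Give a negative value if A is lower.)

For any compensation level in the mantle, the mantle terms cancel and isostasy reduces to e = (Σt_A − Σt_B) − (Σ(ρt)_A − Σ(ρt)_B) / ρ_m.
Σt_A = 38.3 km; Σt_B = 11.94 km; Σ(ρt)_A = 111.024; Σ(ρt)_B = 27.1432 (in km·g/cm³).
e = (38.3 − 11.94) − (111.024 − 27.1432) / 3.35 = 1.32 km.

1.32 km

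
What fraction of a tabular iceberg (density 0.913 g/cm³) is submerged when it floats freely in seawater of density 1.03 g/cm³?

0.886

Submerged fraction = ρ_obj/ρ_fluid = 0.913/1.03 = 0.886.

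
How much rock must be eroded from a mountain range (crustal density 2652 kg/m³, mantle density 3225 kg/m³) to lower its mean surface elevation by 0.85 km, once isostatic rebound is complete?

Net drop Δ = e − u = e − e ρ_c/ρ_m = e (ρ_m − ρ_c)/ρ_m.
e = Δ ρ_m/(ρ_m − ρ_c) = 0.85 km × 3225/573 = 4.78 km.

4.78 km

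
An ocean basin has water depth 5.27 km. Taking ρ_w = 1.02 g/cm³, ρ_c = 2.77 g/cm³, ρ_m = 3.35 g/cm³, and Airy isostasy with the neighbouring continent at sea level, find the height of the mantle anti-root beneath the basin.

15.9 km

Equating mass per unit area of the two columns: replacing crust with seawater at the top is compensated by replacing crust with mantle at the base: d (ρ_c − ρ_w) = a (ρ_m − ρ_c).
a = d (ρ_c − ρ_w)/(ρ_m − ρ_c) = 5.27 km × 1.75/0.58 = 15.9 km.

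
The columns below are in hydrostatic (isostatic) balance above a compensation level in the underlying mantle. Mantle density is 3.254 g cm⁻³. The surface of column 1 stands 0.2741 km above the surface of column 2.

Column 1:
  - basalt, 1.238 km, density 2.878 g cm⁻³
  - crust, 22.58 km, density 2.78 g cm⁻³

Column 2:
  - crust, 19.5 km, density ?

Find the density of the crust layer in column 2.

2.73 g cm⁻³

Take the compensation level at the base of the deeper column (depth z_c below the surface of column 1) and equate Σ ρ_i t_i down to z_c; mantle fills any gap and the z_c terms cancel.
Column 1: 1.238×2.878 + 22.58×2.78 + (z_c − 23.818)×3.254
Column 2: 0.2741×0 + 19.5×ρ + (z_c − 0.2741 − 19.5)×3.254
The z_c×3.254 term appears on both sides and cancels. Collect the known terms of each column as K = Σ(ρt)_known − 3.254 × (depth of known layers): K_1 = 66.335364 − 3.254×23.818 = −11.168408; K_2 = 0 − 3.254×(0.2741 + 19.5) = −64.3449214.
Balance: K_1 = K_2 + 19.5×ρ, so ρ = (K_1 − K_2)/19.5 = 53.1765/19.5 = 2.73 g cm⁻³.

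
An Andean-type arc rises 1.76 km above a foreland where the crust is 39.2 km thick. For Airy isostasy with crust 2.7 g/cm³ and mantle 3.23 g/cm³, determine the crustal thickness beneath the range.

49.9 km

Root depth r = h ρ_c / (ρ_m − ρ_c) = 1.76 km × 2.7 / 0.53 = 8.966 km.
Total thickness = T + h + r = 39.2 km + 1.76 km + 8.966 km = 49.9 km.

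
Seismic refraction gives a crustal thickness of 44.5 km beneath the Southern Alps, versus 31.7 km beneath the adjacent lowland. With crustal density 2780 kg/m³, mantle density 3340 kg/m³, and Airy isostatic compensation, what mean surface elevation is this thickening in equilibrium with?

Excess crust Δ = 44.5 km − 31.7 km = 12.8 km, split between elevation h and root r with h + r = Δ.
Airy balance ρ_c h = (ρ_m − ρ_c) r gives r = h ρ_c/(ρ_m − ρ_c), so h (1 + ρ_c/(ρ_m − ρ_c)) = Δ, i.e. h = Δ (ρ_m − ρ_c)/ρ_m.
h = 12.8 km × 560/3340 = 2.15 km.

2.15 km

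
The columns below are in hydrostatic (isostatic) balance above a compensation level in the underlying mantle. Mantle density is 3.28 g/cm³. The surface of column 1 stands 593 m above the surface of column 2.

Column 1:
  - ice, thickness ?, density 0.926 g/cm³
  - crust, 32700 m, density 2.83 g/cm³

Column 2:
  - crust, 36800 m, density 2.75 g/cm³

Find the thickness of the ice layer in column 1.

Take the compensation level at the base of the deeper column (depth z_c below the surface of column 1) and equate Σ ρ_i t_i down to z_c; mantle fills any gap and the z_c terms cancel.
Column 1: x×0.926 + 32700×2.83 + (z_c − 32700 − x)×3.28
Column 2: 593×0 + 36800×2.75 + (z_c − 593 − 36800)×3.28
The z_c×3.28 term appears on both sides and cancels. Collect the known terms of each column as K = Σ(ρt)_known − 3.28 × (depth of known layers): K_1 = 92541 − 3.28×32700 = −14715; K_2 = 101200 − 3.28×(593 + 36800) = −21449.04.
Balance: K_1 − x×(3.28 − 0.926) = K_2, so x = (K_1 − K_2)/(3.28 − 0.926) = 6734.04/2.354 = 2860 m.

2860 m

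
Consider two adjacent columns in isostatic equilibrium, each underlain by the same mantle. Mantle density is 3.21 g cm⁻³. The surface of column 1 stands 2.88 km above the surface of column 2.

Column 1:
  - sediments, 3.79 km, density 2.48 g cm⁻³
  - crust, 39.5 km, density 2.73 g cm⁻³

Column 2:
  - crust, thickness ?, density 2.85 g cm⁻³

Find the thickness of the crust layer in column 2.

34.7 km

Take the compensation level at the base of the deeper column (depth z_c below the surface of column 1) and equate Σ ρ_i t_i down to z_c; mantle fills any gap and the z_c terms cancel.
Column 1: 3.79×2.48 + 39.5×2.73 + (z_c − 43.29)×3.21
Column 2: 2.88×0 + x×2.85 + (z_c − 2.88 − 0 − x)×3.21
The z_c×3.21 term appears on both sides and cancels. Collect the known terms of each column as K = Σ(ρt)_known − 3.21 × (depth of known layers): K_1 = 117.2342 − 3.21×43.29 = −21.7267; K_2 = 0 − 3.21×(2.88 + 0) = −9.2448.
Balance: K_1 = K_2 − x×(3.21 − 2.85), so x = (K_2 − K_1)/(3.21 − 2.85) = 12.4819/0.36 = 34.7 km.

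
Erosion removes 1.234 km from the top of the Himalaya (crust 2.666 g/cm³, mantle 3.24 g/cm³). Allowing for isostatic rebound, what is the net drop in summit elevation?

0.219 km

Rebound u = e ρ_c/ρ_m = 1.234 km × 2.666/3.24 = 1.015 km.
Net surface drop = e − u = 1.234 km − 1.015 km = e (ρ_m − ρ_c)/ρ_m = 0.219 km.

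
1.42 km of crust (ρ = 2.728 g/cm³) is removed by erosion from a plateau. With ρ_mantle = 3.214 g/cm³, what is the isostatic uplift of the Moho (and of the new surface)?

1.21 km

Unloading: uplift u = e ρ_c/ρ_m = 1.42 km × 2.728/3.214 = 1.21 km.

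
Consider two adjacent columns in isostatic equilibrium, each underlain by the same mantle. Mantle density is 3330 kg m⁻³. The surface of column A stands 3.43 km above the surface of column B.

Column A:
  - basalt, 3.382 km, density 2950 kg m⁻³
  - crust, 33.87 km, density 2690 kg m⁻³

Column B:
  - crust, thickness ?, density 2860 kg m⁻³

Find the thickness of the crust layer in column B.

Take the compensation level at the base of the deeper column (depth z_c below the surface of column A) and equate Σ ρ_i t_i down to z_c; mantle fills any gap and the z_c terms cancel.
Column A: 3.382×2950 + 33.87×2690 + (z_c − 37.252)×3330
Column B: 3.43×0 + x×2860 + (z_c − 3.43 − 0 − x)×3330
The z_c×3330 term appears on both sides and cancels. Collect the known terms of each column as K = Σ(ρt)_known − 3330 × (depth of known layers): K_A = 101087.2 − 3330×37.252 = −22961.96; K_B = 0 − 3330×(3.43 + 0) = −11421.9.
Balance: K_A = K_B − x×(3330 − 2860), so x = (K_B − K_A)/(3330 − 2860) = 11540.1/470 = 24.6 km.

24.6 km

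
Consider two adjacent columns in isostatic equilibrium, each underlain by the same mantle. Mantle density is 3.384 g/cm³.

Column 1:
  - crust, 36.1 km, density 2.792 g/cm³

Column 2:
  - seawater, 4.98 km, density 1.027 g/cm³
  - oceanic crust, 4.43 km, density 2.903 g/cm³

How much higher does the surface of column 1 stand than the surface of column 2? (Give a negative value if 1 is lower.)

2.22 km

For any compensation level in the mantle, the mantle terms cancel and isostasy reduces to e = (Σt_1 − Σt_2) − (Σ(ρt)_1 − Σ(ρt)_2) / ρ_m.
Σt_1 = 36.1 km; Σt_2 = 9.41 km; Σ(ρt)_1 = 100.7912; Σ(ρt)_2 = 17.97475 (in km·g/cm³).
e = (36.1 − 9.41) − (100.7912 − 17.97475) / 3.384 = 2.22 km.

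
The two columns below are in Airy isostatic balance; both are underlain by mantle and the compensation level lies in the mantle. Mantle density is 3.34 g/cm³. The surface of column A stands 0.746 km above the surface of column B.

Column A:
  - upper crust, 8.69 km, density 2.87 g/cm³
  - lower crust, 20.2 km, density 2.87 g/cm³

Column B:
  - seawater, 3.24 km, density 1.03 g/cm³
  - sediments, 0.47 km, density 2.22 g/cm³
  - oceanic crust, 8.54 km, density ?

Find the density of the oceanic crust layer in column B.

2.98 g/cm³

Take the compensation level at the base of the deeper column (depth z_c below the surface of column A) and equate Σ ρ_i t_i down to z_c; mantle fills any gap and the z_c terms cancel.
Column A: 8.69×2.87 + 20.2×2.87 + (z_c − 28.89)×3.34
Column B: 0.746×0 + 3.24×1.03 + 0.47×2.22 + 8.54×ρ + (z_c − 0.746 − 12.25)×3.34
The z_c×3.34 term appears on both sides and cancels. Collect the known terms of each column as K = Σ(ρt)_known − 3.34 × (depth of known layers): K_A = 82.9143 − 3.34×28.89 = −13.5783; K_B = 4.3806 − 3.34×(0.746 + 12.25) = −39.02604.
Balance: K_A = K_B + 8.54×ρ, so ρ = (K_A − K_B)/8.54 = 25.4477/8.54 = 2.98 g/cm³.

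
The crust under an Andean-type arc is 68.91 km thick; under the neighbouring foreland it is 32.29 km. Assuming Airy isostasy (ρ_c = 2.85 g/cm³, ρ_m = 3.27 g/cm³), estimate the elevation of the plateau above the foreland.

4.7 km

Excess crust Δ = 68.91 km − 32.29 km = 36.62 km, split between elevation h and root r with h + r = Δ.
Airy balance ρ_c h = (ρ_m − ρ_c) r gives r = h ρ_c/(ρ_m − ρ_c), so h (1 + ρ_c/(ρ_m − ρ_c)) = Δ, i.e. h = Δ (ρ_m − ρ_c)/ρ_m.
h = 36.62 km × 0.42/3.27 = 4.7 km.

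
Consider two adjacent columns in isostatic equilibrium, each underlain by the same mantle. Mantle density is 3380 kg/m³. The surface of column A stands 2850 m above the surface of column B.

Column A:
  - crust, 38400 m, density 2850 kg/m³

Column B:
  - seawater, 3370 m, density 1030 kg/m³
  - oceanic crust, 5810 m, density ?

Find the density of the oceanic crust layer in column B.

Take the compensation level at the base of the deeper column (depth z_c below the surface of column A) and equate Σ ρ_i t_i down to z_c; mantle fills any gap and the z_c terms cancel.
Column A: 38400×2850 + (z_c − 38400)×3380
Column B: 2850×0 + 3370×1030 + 5810×ρ + (z_c − 2850 − 9180)×3380
The z_c×3380 term appears on both sides and cancels. Collect the known terms of each column as K = Σ(ρt)_known − 3380 × (depth of known layers): K_A = 109440000 − 3380×38400 = −20352000; K_B = 3471100 − 3380×(2850 + 9180) = −37190300.
Balance: K_A = K_B + 5810×ρ, so ρ = (K_A − K_B)/5810 = 16838300/5810 = 2900 kg/m³.

2900 kg/m³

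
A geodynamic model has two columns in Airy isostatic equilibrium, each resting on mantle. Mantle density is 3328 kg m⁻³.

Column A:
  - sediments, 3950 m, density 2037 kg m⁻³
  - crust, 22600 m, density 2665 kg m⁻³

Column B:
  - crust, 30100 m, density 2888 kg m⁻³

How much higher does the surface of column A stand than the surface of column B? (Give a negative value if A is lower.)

For any compensation level in the mantle, the mantle terms cancel and isostasy reduces to e = (Σt_A − Σt_B) − (Σ(ρt)_A − Σ(ρt)_B) / ρ_m.
Σt_A = 26550 m; Σt_B = 30100 m; Σ(ρt)_A = 68275150; Σ(ρt)_B = 86928800 (in m·kg m⁻³).
e = (26550 − 30100) − (68275150 − 86928800) / 3328 = 2060 m.

2060 m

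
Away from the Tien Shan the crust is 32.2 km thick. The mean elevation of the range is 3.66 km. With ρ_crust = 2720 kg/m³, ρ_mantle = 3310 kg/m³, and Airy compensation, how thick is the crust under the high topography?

Root depth r = h ρ_c / (ρ_m − ρ_c) = 3.66 km × 2720 / 590 = 16.87 km.
Total thickness = T + h + r = 32.2 km + 3.66 km + 16.87 km = 52.7 km.

52.7 km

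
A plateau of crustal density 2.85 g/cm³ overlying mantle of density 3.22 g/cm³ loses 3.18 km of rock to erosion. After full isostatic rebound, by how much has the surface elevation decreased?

0.365 km

Rebound u = e ρ_c/ρ_m = 3.18 km × 2.85/3.22 = 2.815 km.
Net surface drop = e − u = 3.18 km − 2.815 km = e (ρ_m − ρ_c)/ρ_m = 0.365 km.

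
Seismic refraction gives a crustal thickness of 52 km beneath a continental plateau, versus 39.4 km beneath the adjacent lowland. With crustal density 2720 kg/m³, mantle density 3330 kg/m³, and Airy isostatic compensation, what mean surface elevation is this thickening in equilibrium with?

2.31 km

Excess crust Δ = 52 km − 39.4 km = 12.6 km, split between elevation h and root r with h + r = Δ.
Airy balance ρ_c h = (ρ_m − ρ_c) r gives r = h ρ_c/(ρ_m − ρ_c), so h (1 + ρ_c/(ρ_m − ρ_c)) = Δ, i.e. h = Δ (ρ_m − ρ_c)/ρ_m.
h = 12.6 km × 610/3330 = 2.31 km.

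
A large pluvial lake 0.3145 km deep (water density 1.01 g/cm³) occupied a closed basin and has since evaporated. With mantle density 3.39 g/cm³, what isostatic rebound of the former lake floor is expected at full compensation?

u = d ρ_w/ρ_m = 0.3145 km × 1.01/3.39 = 0.0937 km.

0.0937 km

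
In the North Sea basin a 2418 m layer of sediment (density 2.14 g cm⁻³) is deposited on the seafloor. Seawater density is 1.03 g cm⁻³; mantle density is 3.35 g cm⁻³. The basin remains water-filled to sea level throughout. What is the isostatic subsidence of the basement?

Submarine loading: the sediment displaces seawater, and the subsidence is in turn flooded, so s (ρ_m − ρ_w) = t (ρ_sed − ρ_w).
s = 2418 m × (2.14 − 1.03) / (3.35 − 1.03) = 1160 m.

1160 m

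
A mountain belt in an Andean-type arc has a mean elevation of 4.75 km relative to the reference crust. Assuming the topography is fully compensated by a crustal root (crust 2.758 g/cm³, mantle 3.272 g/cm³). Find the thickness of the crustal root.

25.5 km

By Archimedes' principle applied to the lithosphere: the weight of the topography is balanced by the buoyancy of the root, ρ_c h = (ρ_m − ρ_c) r.
r = h · ρ_c / (ρ_m − ρ_c) = 4.75 km × 2.758 / (3.272 − 2.758) = 25.5 km.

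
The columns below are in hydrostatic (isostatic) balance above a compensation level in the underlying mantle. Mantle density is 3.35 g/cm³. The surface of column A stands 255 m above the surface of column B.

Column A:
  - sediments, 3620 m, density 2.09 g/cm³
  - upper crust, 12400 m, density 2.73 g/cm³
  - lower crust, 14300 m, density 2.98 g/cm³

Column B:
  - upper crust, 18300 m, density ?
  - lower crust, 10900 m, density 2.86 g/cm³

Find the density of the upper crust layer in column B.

Take the compensation level at the base of the deeper column (depth z_c below the surface of column A) and equate Σ ρ_i t_i down to z_c; mantle fills any gap and the z_c terms cancel.
Column A: 3620×2.09 + 12400×2.73 + 14300×2.98 + (z_c − 30320)×3.35
Column B: 255×0 + 18300×ρ + 10900×2.86 + (z_c − 255 − 29200)×3.35
The z_c×3.35 term appears on both sides and cancels. Collect the known terms of each column as K = Σ(ρt)_known − 3.35 × (depth of known layers): K_A = 84031.8 − 3.35×30320 = −17540.2; K_B = 31174 − 3.35×(255 + 29200) = −67500.25.
Balance: K_A = K_B + 18300×ρ, so ρ = (K_A − K_B)/18300 = 49960.1/18300 = 2.73 g/cm³.

2.73 g/cm³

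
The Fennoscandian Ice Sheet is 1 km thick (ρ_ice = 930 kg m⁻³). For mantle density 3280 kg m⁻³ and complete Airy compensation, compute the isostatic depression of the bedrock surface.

Balancing pressure at the compensation depth: the ice load ρ_ice t is balanced by mantle displaced below, ρ_m s.
s = t ρ_ice / ρ_m = 1 km × 930/3280 = 0.284 km.

0.284 km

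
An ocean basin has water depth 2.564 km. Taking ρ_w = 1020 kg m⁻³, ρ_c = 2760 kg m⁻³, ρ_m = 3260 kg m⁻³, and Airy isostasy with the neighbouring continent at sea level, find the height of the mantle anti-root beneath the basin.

Equating mass per unit area of the two columns: replacing crust with seawater at the top is compensated by replacing crust with mantle at the base: d (ρ_c − ρ_w) = a (ρ_m − ρ_c).
a = d (ρ_c − ρ_w)/(ρ_m − ρ_c) = 2.564 km × 1740/500 = 8.92 km.

8.92 km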